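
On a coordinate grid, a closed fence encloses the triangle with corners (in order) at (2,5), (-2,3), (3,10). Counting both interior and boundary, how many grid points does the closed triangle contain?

The shoelace formula gives twice the area as |(2·3 − (-2)·5) + ((-2)·10 − 3·3) + (3·5 − 2·10)| = 18, so the area is 9.
Along each edge there are gcd(|Δx|,|Δy|)+1 lattice points, so counting each shared vertex once the boundary has gcd(4,2) + gcd(5,7) + gcd(1,5) = 2+1+1 = 4.
Pick's theorem gives I = A − B/2 + 1 = 9 − 4/2 + 1 = 8, so the closed region contains I + B = 8 + 4 = 12 lattice points.

12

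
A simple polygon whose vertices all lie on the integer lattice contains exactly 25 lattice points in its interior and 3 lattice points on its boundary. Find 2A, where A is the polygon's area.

51

Pick's theorem states A = I + B/2 − 1, so A = 25 + 3/2 − 1 = 51/2.
Hence 2A = 51.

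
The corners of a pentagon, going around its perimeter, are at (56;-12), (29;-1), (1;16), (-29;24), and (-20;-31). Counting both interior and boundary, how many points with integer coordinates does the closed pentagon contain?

The shoelace formula gives twice the area as |[56·(-1) − 29·(-12)] + [29·16 − 1·(-1)] + [1·24 − (-29)·16] + [(-29)·(-31) − (-20)·24] + [(-20)·(-12) − 56·(-31)]| = 4600, so the area is 2300.
Summing gcd(|Δx|,|Δy|) over the edges gives the boundary count: gcd(27,11) + gcd(28,17) + gcd(30,8) + gcd(9,55) + gcd(76,19) = 1+1+2+1+19 = 24.
Pick's theorem gives I = A − B/2 + 1 = 2300 − 24/2 + 1 = 2289, so the closed region contains I + B = 2289 + 24 = 2313 lattice points.

2313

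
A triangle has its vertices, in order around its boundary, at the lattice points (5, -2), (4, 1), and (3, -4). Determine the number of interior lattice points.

3

Using the shoelace formula, 2A = |[5·1 − 4·(-2)] + [4·(-4) − 3·1] + [3·(-2) − 5·(-4)]| = 8, so the area is 4.
The number of boundary lattice points is Σ gcd(|Δx|,|Δy|) = gcd(1,3) + gcd(1,5) + gcd(2,2) = 1+1+2 = 4.
By Pick's theorem A = I + B/2 − 1, so I = 4 − 4/2 + 1 = 3.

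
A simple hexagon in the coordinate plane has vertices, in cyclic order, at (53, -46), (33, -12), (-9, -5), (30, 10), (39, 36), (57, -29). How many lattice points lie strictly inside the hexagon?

1448

By the shoelace formula, twice the signed area is |[53·(-12) − 33·(-46)] + [33·(-5) − (-9)·(-12)] + [(-9)·10 − 30·(-5)] + [30·36 − 39·10] + [39·(-29) − 57·36] + [57·(-46) − 53·(-29)]| = 2909, so the area is 2909/2.
Summing gcd(|Δx|,|Δy|) over the edges gives the boundary count: gcd(20,34) + gcd(42,7) + gcd(39,15) + gcd(9,26) + gcd(18,65) + gcd(4,17) = 2+7+3+1+1+1 = 15.
Pick's theorem gives I = A − B/2 + 1 = 2909/2 − 15/2 + 1 = 1448.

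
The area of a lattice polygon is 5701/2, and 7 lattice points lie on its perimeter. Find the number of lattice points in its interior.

2848

Pick's theorem A = I + B/2 − 1 rearranges to I = A − B/2 + 1 = 5701/2 − 7/2 + 1 = 2848.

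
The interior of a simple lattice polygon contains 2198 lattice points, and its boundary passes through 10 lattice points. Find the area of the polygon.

By Pick's theorem, A = I + B/2 − 1 = 2198 + 10/2 − 1 = 2202.

2202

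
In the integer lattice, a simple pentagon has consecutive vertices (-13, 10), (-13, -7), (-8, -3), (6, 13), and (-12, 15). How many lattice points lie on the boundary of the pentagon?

23

Summing gcd(|Δx|,|Δy|) over the edges gives the boundary count: gcd(0,17) + gcd(5,4) + gcd(14,16) + gcd(18,2) + gcd(1,5) = 17+1+2+2+1 = 23.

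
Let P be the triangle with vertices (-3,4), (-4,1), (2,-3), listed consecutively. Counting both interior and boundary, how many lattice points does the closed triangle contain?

Using the shoelace formula, 2A = |((-3)·1 − (-4)·4) + ((-4)·(-3) − 2·1) + (2·4 − (-3)·(-3))| = 22, so the area is 11.
Along each edge there are gcd(|Δx|,|Δy|)+1 lattice points, so counting each shared vertex once the boundary has gcd(1,3) + gcd(6,4) + gcd(5,7) = 1+2+1 = 4.
Pick's theorem gives I = A − B/2 + 1 = 11 − 4/2 + 1 = 10, so the closed region contains I + B = 10 + 4 = 14 lattice points.

14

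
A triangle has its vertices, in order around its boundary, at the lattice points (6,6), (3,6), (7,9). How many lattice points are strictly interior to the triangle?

3

The shoelace formula gives twice the area as |(6·6 − 3·6) + (3·9 − 7·6) + (7·6 − 6·9)| = 9, so the area is 9/2.
Along each edge there are gcd(|Δx|,|Δy|)+1 lattice points, so counting each shared vertex once the boundary has gcd(3,0) + gcd(4,3) + gcd(1,3) = 3+1+1 = 5.
Pick's theorem gives I = A − B/2 + 1 = 9/2 − 5/2 + 1 = 3.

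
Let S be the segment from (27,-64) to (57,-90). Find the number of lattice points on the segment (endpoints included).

The number of lattice points on a segment between lattice points is gcd(|Δx|,|Δy|) + 1 = gcd(30,26) + 1 = 2 + 1 = 3.

3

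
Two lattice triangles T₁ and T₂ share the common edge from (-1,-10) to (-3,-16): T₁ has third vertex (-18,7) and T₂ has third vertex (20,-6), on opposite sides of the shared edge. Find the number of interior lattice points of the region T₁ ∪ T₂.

118

The union is the simple quadrilateral with vertices (-1,-10), (-18,7), (-3,-16), (20,-6) in order.
The shoelace formula gives twice the area as |((-1)·7 − (-18)·(-10)) + ((-18)·(-16) − (-3)·7) + ((-3)·(-6) − 20·(-16)) + (20·(-10) − (-1)·(-6))| = 254, so the area is 127.
The number of boundary lattice points is Σ gcd(|Δx|,|Δy|) = gcd(17,17) + gcd(15,23) + gcd(23,10) + gcd(21,4) = 17+1+1+1 = 20.
By Pick's theorem I = A − B/2 + 1 = 127 − 20/2 + 1 = 118.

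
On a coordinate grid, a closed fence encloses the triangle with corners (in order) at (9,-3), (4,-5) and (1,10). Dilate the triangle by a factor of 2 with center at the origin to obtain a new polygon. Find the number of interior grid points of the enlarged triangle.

158

The shoelace formula gives twice the area as |(9·(-5) − 4·(-3)) + (4·10 − 1·(-5)) + (1·(-3) − 9·10)| = 81, so the area is 40.5.
Summing gcd(|Δx|,|Δy|) over the edges gives the boundary count: gcd(5,2) + gcd(3,15) + gcd(8,13) = 1+3+1 = 5.
Scaling by 2 multiplies the area by 2² = 4 (so the new area is 162) and multiplies the boundary lattice-point count by 2, giving 10.
By Pick's theorem, the interior count of the dilated polygon is 162 − 10/2 + 1 = 158.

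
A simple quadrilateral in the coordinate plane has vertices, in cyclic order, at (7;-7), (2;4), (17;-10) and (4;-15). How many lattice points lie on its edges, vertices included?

4

The number of boundary lattice points is Σ gcd(|Δx|,|Δy|) = gcd(5,11) + gcd(15,14) + gcd(13,5) + gcd(3,8) = 1+1+1+1 = 4.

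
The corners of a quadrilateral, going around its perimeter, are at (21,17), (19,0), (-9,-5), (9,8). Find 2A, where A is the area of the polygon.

460

By the shoelace formula, twice the signed area is |(21·0 − 19·17) + (19·(-5) − (-9)·0) + ((-9)·8 − 9·(-5)) + (9·17 − 21·8)| = 460, so the area is 230.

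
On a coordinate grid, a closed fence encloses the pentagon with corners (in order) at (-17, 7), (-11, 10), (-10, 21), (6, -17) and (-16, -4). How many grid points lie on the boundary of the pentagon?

8

The number of boundary lattice points is Σ gcd(|Δx|,|Δy|) = gcd(6,3) + gcd(1,11) + gcd(16,38) + gcd(22,13) + gcd(1,11) = 3+1+2+1+1 = 8.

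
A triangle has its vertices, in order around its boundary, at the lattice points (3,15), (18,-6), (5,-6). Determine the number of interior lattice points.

By the shoelace formula, twice the signed area is |[3·(-6) − 18·15] + [18·(-6) − 5·(-6)] + [5·15 − 3·(-6)]| = 273, so the area is 273/2.
Along each edge there are gcd(|Δx|,|Δy|)+1 lattice points, so counting each shared vertex once the boundary has gcd(15,21) + gcd(13,0) + gcd(2,21) = 3+13+1 = 17.
By Pick's theorem A = I + B/2 − 1, so I = 273/2 − 17/2 + 1 = 129.

129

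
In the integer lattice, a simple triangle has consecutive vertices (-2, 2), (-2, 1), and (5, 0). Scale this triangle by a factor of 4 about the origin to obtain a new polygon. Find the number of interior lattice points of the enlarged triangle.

51

Using the shoelace formula, 2A = |((-2)·1 − (-2)·2) + ((-2)·0 − 5·1) + (5·2 − (-2)·0)| = 7, so the area is 3.5.
Summing gcd(|Δx|,|Δy|) over the edges gives the boundary count: gcd(0,1) + gcd(7,1) + gcd(7,2) = 1+1+1 = 3.
Scaling by 4 multiplies the area by 4² = 16 (so the new area is 56) and multiplies the boundary lattice-point count by 4, giving 12.
By Pick's theorem, the interior count of the dilated polygon is 56 − 12/2 + 1 = 51.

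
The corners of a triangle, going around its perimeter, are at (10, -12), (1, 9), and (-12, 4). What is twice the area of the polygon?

By the shoelace formula, twice the signed area is |(10·9 − 1·(-12)) + (1·4 − (-12)·9) + ((-12)·(-12) − 10·4)| = 318, so the area is 159.

318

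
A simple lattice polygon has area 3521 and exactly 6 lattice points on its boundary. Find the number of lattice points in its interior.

Pick's theorem A = I + B/2 − 1 rearranges to I = A − B/2 + 1 = 3521 − 6/2 + 1 = 3519.

3519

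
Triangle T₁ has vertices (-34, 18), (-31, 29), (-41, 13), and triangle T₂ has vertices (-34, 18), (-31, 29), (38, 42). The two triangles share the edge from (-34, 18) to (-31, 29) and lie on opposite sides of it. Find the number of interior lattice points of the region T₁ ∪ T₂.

378

The union is the simple quadrilateral with vertices (-34, 18), (-41, 13), (-31, 29), (38, 42) in order.
By the shoelace formula, twice the signed area is |((-34)·13 − (-41)·18) + ((-41)·29 − (-31)·13) + ((-31)·42 − 38·29) + (38·18 − (-34)·42)| = 782, so the area is 391.
The number of boundary lattice points is Σ gcd(|Δx|,|Δy|) = gcd(7,5) + gcd(10,16) + gcd(69,13) + gcd(72,24) = 1+2+1+24 = 28.
By Pick's theorem I = A − B/2 + 1 = 391 − 28/2 + 1 = 378.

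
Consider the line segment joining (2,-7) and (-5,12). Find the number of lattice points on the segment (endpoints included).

2

The number of lattice points on a segment between lattice points is gcd(|Δx|,|Δy|) + 1 = gcd(7,19) + 1 = 1 + 1 = 2.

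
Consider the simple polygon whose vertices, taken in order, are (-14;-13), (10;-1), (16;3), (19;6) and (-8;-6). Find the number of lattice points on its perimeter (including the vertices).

Along each edge there are gcd(|Δx|,|Δy|)+1 lattice points, so counting each shared vertex once the boundary has gcd(24,12) + gcd(6,4) + gcd(3,3) + gcd(27,12) + gcd(6,7) = 12+2+3+3+1 = 21.

21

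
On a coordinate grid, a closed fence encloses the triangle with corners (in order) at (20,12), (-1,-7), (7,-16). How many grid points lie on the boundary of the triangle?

Summing gcd(|Δx|,|Δy|) over the edges gives the boundary count: gcd(21,19) + gcd(8,9) + gcd(13,28) = 1+1+1 = 3.

3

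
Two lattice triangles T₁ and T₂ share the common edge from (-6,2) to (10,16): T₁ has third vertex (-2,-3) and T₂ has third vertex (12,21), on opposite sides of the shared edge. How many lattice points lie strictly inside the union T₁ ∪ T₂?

The union is the simple quadrilateral with vertices (-6,2), (-2,-3), (10,16), (12,21) in order.
The shoelace formula gives twice the area as |[(-6)·(-3) − (-2)·2] + [(-2)·16 − 10·(-3)] + [10·21 − 12·16] + [12·2 − (-6)·21]| = 188, so the area is 94.
Along each edge there are gcd(|Δx|,|Δy|)+1 lattice points, so counting each shared vertex once the boundary has gcd(4,5) + gcd(12,19) + gcd(2,5) + gcd(18,19) = 1+1+1+1 = 4.
By Pick's theorem I = A − B/2 + 1 = 94 − 4/2 + 1 = 93.

93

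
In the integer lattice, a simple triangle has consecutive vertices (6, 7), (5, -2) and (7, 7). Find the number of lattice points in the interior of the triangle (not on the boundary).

4

Using the shoelace formula, 2A = |(6·(-2) − 5·7) + (5·7 − 7·(-2)) + (7·7 − 6·7)| = 9, so the area is 4.5.
Summing gcd(|Δx|,|Δy|) over the edges gives the boundary count: gcd(1,9) + gcd(2,9) + gcd(1,0) = 1+1+1 = 3.
By Pick's theorem A = I + B/2 − 1, so I = 4.5 − 3/2 + 1 = 4.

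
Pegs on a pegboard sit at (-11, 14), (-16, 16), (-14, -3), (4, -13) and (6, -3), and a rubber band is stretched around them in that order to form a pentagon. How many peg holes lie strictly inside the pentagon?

305

The shoelace formula gives twice the area as |[(-11)·16 − (-16)·14] + [(-16)·(-3) − (-14)·16] + [(-14)·(-13) − 4·(-3)] + [4·(-3) − 6·(-13)] + [6·14 − (-11)·(-3)]| = 631, so the area is 315.5.
Summing gcd(|Δx|,|Δy|) over the edges gives the boundary count: gcd(5,2) + gcd(2,19) + gcd(18,10) + gcd(2,10) + gcd(17,17) = 1+1+2+2+17 = 23.
Pick's theorem gives I = A − B/2 + 1 = 315.5 − 23/2 + 1 = 305.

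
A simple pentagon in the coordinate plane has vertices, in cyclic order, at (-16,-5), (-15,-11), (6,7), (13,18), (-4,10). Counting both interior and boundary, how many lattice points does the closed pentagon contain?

236

By the shoelace formula, twice the signed area is |[(-16)·(-11) − (-15)·(-5)] + [(-15)·7 − 6·(-11)] + [6·18 − 13·7] + [13·10 − (-4)·18] + [(-4)·(-5) − (-16)·10]| = 461, so the area is 230.5.
Summing gcd(|Δx|,|Δy|) over the edges gives the boundary count: gcd(1,6) + gcd(21,18) + gcd(7,11) + gcd(17,8) + gcd(12,15) = 1+3+1+1+3 = 9.
Pick's theorem gives I = A − B/2 + 1 = 230.5 − 9/2 + 1 = 227, so the closed region contains I + B = 227 + 9 = 236 lattice points.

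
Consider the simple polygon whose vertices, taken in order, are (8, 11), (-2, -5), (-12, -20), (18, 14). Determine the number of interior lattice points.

116

The shoelace formula gives twice the area as |[8·(-5) − (-2)·11] + [(-2)·(-20) − (-12)·(-5)] + [(-12)·14 − 18·(-20)] + [18·11 − 8·14]| = 240, so the area is 120.
Along each edge there are gcd(|Δx|,|Δy|)+1 lattice points, so counting each shared vertex once the boundary has gcd(10,16) + gcd(10,15) + gcd(30,34) + gcd(10,3) = 2+5+2+1 = 10.
Pick's theorem gives I = A − B/2 + 1 = 120 − 10/2 + 1 = 116.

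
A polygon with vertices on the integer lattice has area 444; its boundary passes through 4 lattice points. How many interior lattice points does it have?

443

Pick's theorem A = I + B/2 − 1 rearranges to I = A − B/2 + 1 = 444 − 4/2 + 1 = 443.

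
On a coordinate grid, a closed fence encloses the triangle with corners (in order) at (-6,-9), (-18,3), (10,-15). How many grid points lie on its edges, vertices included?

The number of boundary lattice points is Σ gcd(|Δx|,|Δy|) = gcd(12,12) + gcd(28,18) + gcd(16,6) = 12+2+2 = 16.

16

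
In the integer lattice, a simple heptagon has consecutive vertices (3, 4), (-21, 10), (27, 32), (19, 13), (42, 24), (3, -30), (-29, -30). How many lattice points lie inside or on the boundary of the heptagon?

Using the shoelace formula, 2A = |(3·10 − (-21)·4) + ((-21)·32 − 27·10) + (27·13 − 19·32) + (19·24 − 42·13) + (42·(-30) − 3·24) + (3·(-30) − (-29)·(-30)) + ((-29)·4 − 3·(-30))| = 3493, so the area is 1746.5.
Along each edge there are gcd(|Δx|,|Δy|)+1 lattice points, so counting each shared vertex once the boundary has gcd(24,6) + gcd(48,22) + gcd(8,19) + gcd(23,11) + gcd(39,54) + gcd(32,0) + gcd(32,34) = 6+2+1+1+3+32+2 = 47.
Pick's theorem gives I = A − B/2 + 1 = 1746.5 − 47/2 + 1 = 1724, so the closed region contains I + B = 1724 + 47 = 1771 lattice points.

1771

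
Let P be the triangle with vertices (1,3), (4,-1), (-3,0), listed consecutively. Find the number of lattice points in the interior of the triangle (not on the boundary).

Using the shoelace formula, 2A = |(1·(-1) − 4·3) + (4·0 − (-3)·(-1)) + ((-3)·3 − 1·0)| = 25, so the area is 12.5.
Summing gcd(|Δx|,|Δy|) over the edges gives the boundary count: gcd(3,4) + gcd(7,1) + gcd(4,3) = 1+1+1 = 3.
By Pick's theorem A = I + B/2 − 1, so I = 12.5 − 3/2 + 1 = 12.

12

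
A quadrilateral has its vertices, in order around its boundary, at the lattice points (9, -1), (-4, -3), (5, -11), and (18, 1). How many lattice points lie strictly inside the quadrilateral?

101

The shoelace formula gives twice the area as |[9·(-3) − (-4)·(-1)] + [(-4)·(-11) − 5·(-3)] + [5·1 − 18·(-11)] + [18·(-1) − 9·1]| = 204, so the area is 102.
Along each edge there are gcd(|Δx|,|Δy|)+1 lattice points, so counting each shared vertex once the boundary has gcd(13,2) + gcd(9,8) + gcd(13,12) + gcd(9,2) = 1+1+1+1 = 4.
By Pick's theorem A = I + B/2 − 1, so I = 102 − 4/2 + 1 = 101.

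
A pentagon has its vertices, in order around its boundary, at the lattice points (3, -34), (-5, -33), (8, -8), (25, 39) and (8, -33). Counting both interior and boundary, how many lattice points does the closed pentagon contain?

385

By the shoelace formula, twice the signed area is |[3·(-33) − (-5)·(-34)] + [(-5)·(-8) − 8·(-33)] + [8·39 − 25·(-8)] + [25·(-33) − 8·39] + [8·(-34) − 3·(-33)]| = 763, so the area is 381.5.
Along each edge there are gcd(|Δx|,|Δy|)+1 lattice points, so counting each shared vertex once the boundary has gcd(8,1) + gcd(13,25) + gcd(17,47) + gcd(17,72) + gcd(5,1) = 1+1+1+1+1 = 5.
Pick's theorem gives I = A − B/2 + 1 = 381.5 − 5/2 + 1 = 380, so the closed region contains I + B = 380 + 5 = 385 lattice points.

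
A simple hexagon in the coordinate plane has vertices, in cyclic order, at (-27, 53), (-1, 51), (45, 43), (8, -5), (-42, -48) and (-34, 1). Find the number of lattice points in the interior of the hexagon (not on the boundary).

4134

By the shoelace formula, twice the signed area is |((-27)·51 − (-1)·53) + ((-1)·43 − 45·51) + (45·(-5) − 8·43) + (8·(-48) − (-42)·(-5)) + ((-42)·1 − (-34)·(-48)) + ((-34)·53 − (-27)·1)| = 8274, so the area is 4137.
The number of boundary lattice points is Σ gcd(|Δx|,|Δy|) = gcd(26,2) + gcd(46,8) + gcd(37,48) + gcd(50,43) + gcd(8,49) + gcd(7,52) = 2+2+1+1+1+1 = 8.
By Pick's theorem A = I + B/2 − 1, so I = 4137 − 8/2 + 1 = 4134.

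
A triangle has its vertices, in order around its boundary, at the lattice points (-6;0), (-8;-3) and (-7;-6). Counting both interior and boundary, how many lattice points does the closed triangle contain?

Using the shoelace formula, 2A = |((-6)·(-3) − (-8)·0) + ((-8)·(-6) − (-7)·(-3)) + ((-7)·0 − (-6)·(-6))| = 9, so the area is 9/2.
Summing gcd(|Δx|,|Δy|) over the edges gives the boundary count: gcd(2,3) + gcd(1,3) + gcd(1,6) = 1+1+1 = 3.
Pick's theorem gives I = A − B/2 + 1 = 9/2 − 3/2 + 1 = 4, so the closed region contains I + B = 4 + 3 = 7 lattice points.

7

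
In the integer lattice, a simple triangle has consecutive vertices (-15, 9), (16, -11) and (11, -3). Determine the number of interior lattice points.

73

The shoelace formula gives twice the area as |((-15)·(-11) − 16·9) + (16·(-3) − 11·(-11)) + (11·9 − (-15)·(-3))| = 148, so the area is 74.
The number of boundary lattice points is Σ gcd(|Δx|,|Δy|) = gcd(31,20) + gcd(5,8) + gcd(26,12) = 1+1+2 = 4.
Pick's theorem gives I = A − B/2 + 1 = 74 − 4/2 + 1 = 73.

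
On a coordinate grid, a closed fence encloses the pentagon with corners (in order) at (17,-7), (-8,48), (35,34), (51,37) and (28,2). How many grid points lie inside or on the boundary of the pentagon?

1403

Using the shoelace formula, 2A = |(17·48 − (-8)·(-7)) + ((-8)·34 − 35·48) + (35·37 − 51·34) + (51·2 − 28·37) + (28·(-7) − 17·2)| = 2795, so the area is 2795/2.
Along each edge there are gcd(|Δx|,|Δy|)+1 lattice points, so counting each shared vertex once the boundary has gcd(25,55) + gcd(43,14) + gcd(16,3) + gcd(23,35) + gcd(11,9) = 5+1+1+1+1 = 9.
Pick's theorem gives I = A − B/2 + 1 = 2795/2 − 9/2 + 1 = 1394, so the closed region contains I + B = 1394 + 9 = 1403 lattice points.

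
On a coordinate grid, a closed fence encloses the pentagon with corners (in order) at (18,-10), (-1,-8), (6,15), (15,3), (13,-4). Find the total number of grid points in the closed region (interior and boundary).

247

Using the shoelace formula, 2A = |(18·(-8) − (-1)·(-10)) + ((-1)·15 − 6·(-8)) + (6·3 − 15·15) + (15·(-4) − 13·3) + (13·(-10) − 18·(-4))| = 485, so the area is 485/2.
Summing gcd(|Δx|,|Δy|) over the edges gives the boundary count: gcd(19,2) + gcd(7,23) + gcd(9,12) + gcd(2,7) + gcd(5,6) = 1+1+3+1+1 = 7.
Pick's theorem gives I = A − B/2 + 1 = 485/2 − 7/2 + 1 = 240, so the closed region contains I + B = 240 + 7 = 247 lattice points.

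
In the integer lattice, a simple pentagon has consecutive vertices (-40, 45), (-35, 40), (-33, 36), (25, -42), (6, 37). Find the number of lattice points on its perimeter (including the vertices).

12

Summing gcd(|Δx|,|Δy|) over the edges gives the boundary count: gcd(5,5) + gcd(2,4) + gcd(58,78) + gcd(19,79) + gcd(46,8) = 5+2+2+1+2 = 12.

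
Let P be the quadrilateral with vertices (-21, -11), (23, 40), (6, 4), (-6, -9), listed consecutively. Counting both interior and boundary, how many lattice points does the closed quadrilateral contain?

447

The shoelace formula gives twice the area as |((-21)·40 − 23·(-11)) + (23·4 − 6·40) + (6·(-9) − (-6)·4) + ((-6)·(-11) − (-21)·(-9))| = 888, so the area is 444.
Along each edge there are gcd(|Δx|,|Δy|)+1 lattice points, so counting each shared vertex once the boundary has gcd(44,51) + gcd(17,36) + gcd(12,13) + gcd(15,2) = 1+1+1+1 = 4.
Pick's theorem gives I = A − B/2 + 1 = 444 − 4/2 + 1 = 443, so the closed region contains I + B = 443 + 4 = 447 lattice points.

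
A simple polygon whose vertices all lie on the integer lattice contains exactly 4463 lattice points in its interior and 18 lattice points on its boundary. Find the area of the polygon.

By Pick's theorem, A = I + B/2 − 1 = 4463 + 18/2 − 1 = 4471.

4471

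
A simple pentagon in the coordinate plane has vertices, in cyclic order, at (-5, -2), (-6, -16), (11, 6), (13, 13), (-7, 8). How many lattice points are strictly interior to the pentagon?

257

The shoelace formula gives twice the area as |[(-5)·(-16) − (-6)·(-2)] + [(-6)·6 − 11·(-16)] + [11·13 − 13·6] + [13·8 − (-7)·13] + [(-7)·(-2) − (-5)·8]| = 522, so the area is 261.
The number of boundary lattice points is Σ gcd(|Δx|,|Δy|) = gcd(1,14) + gcd(17,22) + gcd(2,7) + gcd(20,5) + gcd(2,10) = 1+1+1+5+2 = 10.
By Pick's theorem A = I + B/2 − 1, so I = 261 − 10/2 + 1 = 257.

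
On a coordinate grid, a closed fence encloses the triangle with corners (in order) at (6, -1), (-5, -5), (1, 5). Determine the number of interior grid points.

42

The shoelace formula gives twice the area as |(6·(-5) − (-5)·(-1)) + ((-5)·5 − 1·(-5)) + (1·(-1) − 6·5)| = 86, so the area is 43.
Along each edge there are gcd(|Δx|,|Δy|)+1 lattice points, so counting each shared vertex once the boundary has gcd(11,4) + gcd(6,10) + gcd(5,6) = 1+2+1 = 4.
Pick's theorem gives I = A − B/2 + 1 = 43 − 4/2 + 1 = 42.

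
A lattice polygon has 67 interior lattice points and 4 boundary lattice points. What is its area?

68

By Pick's theorem, A = I + B/2 − 1 = 67 + 4/2 − 1 = 68.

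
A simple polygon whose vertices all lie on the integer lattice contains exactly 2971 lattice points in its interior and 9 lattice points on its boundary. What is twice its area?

5949

By Pick's theorem, A = I + B/2 − 1 = 2971 + 9/2 − 1 = 5949/2.
Hence 2A = 5949.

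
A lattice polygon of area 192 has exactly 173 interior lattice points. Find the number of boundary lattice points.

Pick's theorem gives A = I + B/2 − 1, so B = 2(A − I + 1) = 2(192 − 173 + 1) = 40.

40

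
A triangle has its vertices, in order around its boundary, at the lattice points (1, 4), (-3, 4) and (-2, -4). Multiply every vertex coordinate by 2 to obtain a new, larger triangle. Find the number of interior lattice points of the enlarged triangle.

59

The shoelace formula gives twice the area as |[1·4 − (-3)·4] + [(-3)·(-4) − (-2)·4] + [(-2)·4 − 1·(-4)]| = 32, so the area is 16.
The number of boundary lattice points is Σ gcd(|Δx|,|Δy|) = gcd(4,0) + gcd(1,8) + gcd(3,8) = 4+1+1 = 6.
Scaling by 2 multiplies the area by 2² = 4 (so the new area is 64) and multiplies the boundary lattice-point count by 2, giving 12.
By Pick's theorem, the interior count of the dilated polygon is 64 − 12/2 + 1 = 59.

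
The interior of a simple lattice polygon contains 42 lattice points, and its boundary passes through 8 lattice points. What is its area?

By Pick's theorem, A = I + B/2 − 1 = 42 + 8/2 − 1 = 45.

45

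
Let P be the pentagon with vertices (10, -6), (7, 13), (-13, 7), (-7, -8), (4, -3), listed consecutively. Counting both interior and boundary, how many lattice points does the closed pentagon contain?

307

By the shoelace formula, twice the signed area is |[10·13 − 7·(-6)] + [7·7 − (-13)·13] + [(-13)·(-8) − (-7)·7] + [(-7)·(-3) − 4·(-8)] + [4·(-6) − 10·(-3)]| = 602, so the area is 301.
Summing gcd(|Δx|,|Δy|) over the edges gives the boundary count: gcd(3,19) + gcd(20,6) + gcd(6,15) + gcd(11,5) + gcd(6,3) = 1+2+3+1+3 = 10.
Pick's theorem gives I = A − B/2 + 1 = 301 − 10/2 + 1 = 297, so the closed region contains I + B = 297 + 10 = 307 lattice points.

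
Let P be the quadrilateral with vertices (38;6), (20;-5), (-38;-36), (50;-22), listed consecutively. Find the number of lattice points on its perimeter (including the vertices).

Summing gcd(|Δx|,|Δy|) over the edges gives the boundary count: gcd(18,11) + gcd(58,31) + gcd(88,14) + gcd(12,28) = 1+1+2+4 = 8.

8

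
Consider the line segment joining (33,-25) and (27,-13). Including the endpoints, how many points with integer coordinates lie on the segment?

7

The number of lattice points on a segment between lattice points is gcd(|Δx|,|Δy|) + 1 = gcd(6,12) + 1 = 6 + 1 = 7.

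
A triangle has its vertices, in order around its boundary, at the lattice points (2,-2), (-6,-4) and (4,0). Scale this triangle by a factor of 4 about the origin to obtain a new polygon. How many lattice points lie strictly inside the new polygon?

The shoelace formula gives twice the area as |[2·(-4) − (-6)·(-2)] + [(-6)·0 − 4·(-4)] + [4·(-2) − 2·0]| = 12, so the area is 6.
Summing gcd(|Δx|,|Δy|) over the edges gives the boundary count: gcd(8,2) + gcd(10,4) + gcd(2,2) = 2+2+2 = 6.
Scaling by 4 multiplies the area by 4² = 16 (so the new area is 96) and multiplies the boundary lattice-point count by 4, giving 24.
By Pick's theorem, the interior count of the dilated polygon is 96 − 24/2 + 1 = 85.

85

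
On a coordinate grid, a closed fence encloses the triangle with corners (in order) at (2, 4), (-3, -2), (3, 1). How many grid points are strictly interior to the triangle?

Using the shoelace formula, 2A = |(2·(-2) − (-3)·4) + ((-3)·1 − 3·(-2)) + (3·4 − 2·1)| = 21, so the area is 10.5.
Summing gcd(|Δx|,|Δy|) over the edges gives the boundary count: gcd(5,6) + gcd(6,3) + gcd(1,3) = 1+3+1 = 5.
Pick's theorem gives I = A − B/2 + 1 = 10.5 − 5/2 + 1 = 9.

9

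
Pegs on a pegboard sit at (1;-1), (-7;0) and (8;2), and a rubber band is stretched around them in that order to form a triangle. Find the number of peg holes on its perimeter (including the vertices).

3

Summing gcd(|Δx|,|Δy|) over the edges gives the boundary count: gcd(8,1) + gcd(15,2) + gcd(7,3) = 1+1+1 = 3.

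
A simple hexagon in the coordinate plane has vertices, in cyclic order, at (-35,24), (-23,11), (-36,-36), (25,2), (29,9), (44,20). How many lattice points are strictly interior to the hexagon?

2161

By the shoelace formula, twice the signed area is |[(-35)·11 − (-23)·24] + [(-23)·(-36) − (-36)·11] + [(-36)·2 − 25·(-36)] + [25·9 − 29·2] + [29·20 − 44·9] + [44·24 − (-35)·20]| = 4326, so the area is 2163.
Along each edge there are gcd(|Δx|,|Δy|)+1 lattice points, so counting each shared vertex once the boundary has gcd(12,13) + gcd(13,47) + gcd(61,38) + gcd(4,7) + gcd(15,11) + gcd(79,4) = 1+1+1+1+1+1 = 6.
Pick's theorem gives I = A − B/2 + 1 = 2163 − 6/2 + 1 = 2161.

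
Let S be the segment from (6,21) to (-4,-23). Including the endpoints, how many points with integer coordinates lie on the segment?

3

The number of lattice points on a segment between lattice points is gcd(|Δx|,|Δy|) + 1 = gcd(10,44) + 1 = 2 + 1 = 3.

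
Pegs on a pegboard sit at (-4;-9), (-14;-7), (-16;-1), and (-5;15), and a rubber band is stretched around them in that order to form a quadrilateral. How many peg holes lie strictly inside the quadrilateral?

166

By the shoelace formula, twice the signed area is |[(-4)·(-7) − (-14)·(-9)] + [(-14)·(-1) − (-16)·(-7)] + [(-16)·15 − (-5)·(-1)] + [(-5)·(-9) − (-4)·15]| = 336, so the area is 168.
Summing gcd(|Δx|,|Δy|) over the edges gives the boundary count: gcd(10,2) + gcd(2,6) + gcd(11,16) + gcd(1,24) = 2+2+1+1 = 6.
By Pick's theorem A = I + B/2 − 1, so I = 168 − 6/2 + 1 = 166.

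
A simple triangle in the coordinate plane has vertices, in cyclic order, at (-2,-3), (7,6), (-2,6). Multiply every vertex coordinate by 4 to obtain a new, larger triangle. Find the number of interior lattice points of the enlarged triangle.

595

Using the shoelace formula, 2A = |((-2)·6 − 7·(-3)) + (7·6 − (-2)·6) + ((-2)·(-3) − (-2)·6)| = 81, so the area is 81/2.
Along each edge there are gcd(|Δx|,|Δy|)+1 lattice points, so counting each shared vertex once the boundary has gcd(9,9) + gcd(9,0) + gcd(0,9) = 9+9+9 = 27.
Scaling by 4 multiplies the area by 4² = 16 (so the new area is 648) and multiplies the boundary lattice-point count by 4, giving 108.
By Pick's theorem, the interior count of the dilated polygon is 648 − 108/2 + 1 = 595.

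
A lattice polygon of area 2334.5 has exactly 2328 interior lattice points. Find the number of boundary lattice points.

Pick's theorem gives A = I + B/2 − 1, so B = 2(A − I + 1) = 2(2334.5 − 2328 + 1) = 15.

15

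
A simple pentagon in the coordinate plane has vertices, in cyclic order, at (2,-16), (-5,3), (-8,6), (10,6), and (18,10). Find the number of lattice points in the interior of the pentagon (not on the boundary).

Using the shoelace formula, 2A = |[2·3 − (-5)·(-16)] + [(-5)·6 − (-8)·3] + [(-8)·6 − 10·6] + [10·10 − 18·6] + [18·(-16) − 2·10]| = 504, so the area is 252.
The number of boundary lattice points is Σ gcd(|Δx|,|Δy|) = gcd(7,19) + gcd(3,3) + gcd(18,0) + gcd(8,4) + gcd(16,26) = 1+3+18+4+2 = 28.
Pick's theorem gives I = A − B/2 + 1 = 252 − 28/2 + 1 = 239.

239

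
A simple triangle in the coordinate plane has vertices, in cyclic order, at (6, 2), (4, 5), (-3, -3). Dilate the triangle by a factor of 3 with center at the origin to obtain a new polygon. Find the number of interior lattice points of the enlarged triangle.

163

The shoelace formula gives twice the area as |(6·5 − 4·2) + (4·(-3) − (-3)·5) + ((-3)·2 − 6·(-3))| = 37, so the area is 18.5.
Summing gcd(|Δx|,|Δy|) over the edges gives the boundary count: gcd(2,3) + gcd(7,8) + gcd(9,5) = 1+1+1 = 3.
Scaling by 3 multiplies the area by 3² = 9 (so the new area is 166.5) and multiplies the boundary lattice-point count by 3, giving 9.
By Pick's theorem, the interior count of the dilated polygon is 166.5 − 9/2 + 1 = 163.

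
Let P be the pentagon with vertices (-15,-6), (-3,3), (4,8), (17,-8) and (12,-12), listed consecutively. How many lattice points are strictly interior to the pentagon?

By the shoelace formula, twice the signed area is |[(-15)·3 − (-3)·(-6)] + [(-3)·8 − 4·3] + [4·(-8) − 17·8] + [17·(-12) − 12·(-8)] + [12·(-6) − (-15)·(-12)]| = 627, so the area is 627/2.
Along each edge there are gcd(|Δx|,|Δy|)+1 lattice points, so counting each shared vertex once the boundary has gcd(12,9) + gcd(7,5) + gcd(13,16) + gcd(5,4) + gcd(27,6) = 3+1+1+1+3 = 9.
By Pick's theorem A = I + B/2 − 1, so I = 627/2 − 9/2 + 1 = 310.

310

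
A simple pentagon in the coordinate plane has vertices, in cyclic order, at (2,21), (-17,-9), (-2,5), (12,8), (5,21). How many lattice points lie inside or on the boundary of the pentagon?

222

By the shoelace formula, twice the signed area is |(2·(-9) − (-17)·21) + ((-17)·5 − (-2)·(-9)) + ((-2)·8 − 12·5) + (12·21 − 5·8) + (5·21 − 2·21)| = 435, so the area is 435/2.
The number of boundary lattice points is Σ gcd(|Δx|,|Δy|) = gcd(19,30) + gcd(15,14) + gcd(14,3) + gcd(7,13) + gcd(3,0) = 1+1+1+1+3 = 7.
Pick's theorem gives I = A − B/2 + 1 = 435/2 − 7/2 + 1 = 215, so the closed region contains I + B = 215 + 7 = 222 lattice points.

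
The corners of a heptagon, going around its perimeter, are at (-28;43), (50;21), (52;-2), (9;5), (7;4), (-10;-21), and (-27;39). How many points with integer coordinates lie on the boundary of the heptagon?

8

The number of boundary lattice points is Σ gcd(|Δx|,|Δy|) = gcd(78,22) + gcd(2,23) + gcd(43,7) + gcd(2,1) + gcd(17,25) + gcd(17,60) + gcd(1,4) = 2+1+1+1+1+1+1 = 8.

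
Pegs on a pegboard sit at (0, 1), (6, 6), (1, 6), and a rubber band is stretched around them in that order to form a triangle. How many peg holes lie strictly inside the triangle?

The shoelace formula gives twice the area as |(0·6 − 6·1) + (6·6 − 1·6) + (1·1 − 0·6)| = 25, so the area is 25/2.
Along each edge there are gcd(|Δx|,|Δy|)+1 lattice points, so counting each shared vertex once the boundary has gcd(6,5) + gcd(5,0) + gcd(1,5) = 1+5+1 = 7.
By Pick's theorem A = I + B/2 − 1, so I = 25/2 − 7/2 + 1 = 10.

10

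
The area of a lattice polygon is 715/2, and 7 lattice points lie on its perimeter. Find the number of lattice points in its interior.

355

From Pick's theorem, I = A − B/2 + 1 = 715/2 − 7/2 + 1 = 355.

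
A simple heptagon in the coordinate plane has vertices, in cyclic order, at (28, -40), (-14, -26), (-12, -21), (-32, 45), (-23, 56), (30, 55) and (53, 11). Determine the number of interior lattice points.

5607

The shoelace formula gives twice the area as |(28·(-26) − (-14)·(-40)) + ((-14)·(-21) − (-12)·(-26)) + ((-12)·45 − (-32)·(-21)) + ((-32)·56 − (-23)·45) + ((-23)·55 − 30·56) + (30·11 − 53·55) + (53·(-40) − 28·11)| = 11233, so the area is 5616.5.
The number of boundary lattice points is Σ gcd(|Δx|,|Δy|) = gcd(42,14) + gcd(2,5) + gcd(20,66) + gcd(9,11) + gcd(53,1) + gcd(23,44) + gcd(25,51) = 14+1+2+1+1+1+1 = 21.
By Pick's theorem A = I + B/2 − 1, so I = 5616.5 − 21/2 + 1 = 5607.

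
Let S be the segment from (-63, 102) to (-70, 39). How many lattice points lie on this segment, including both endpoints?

8

The number of lattice points on a segment between lattice points is gcd(|Δx|,|Δy|) + 1 = gcd(7,63) + 1 = 7 + 1 = 8.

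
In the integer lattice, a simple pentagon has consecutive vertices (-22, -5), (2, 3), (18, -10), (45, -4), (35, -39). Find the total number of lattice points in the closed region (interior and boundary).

The shoelace formula gives twice the area as |[(-22)·3 − 2·(-5)] + [2·(-10) − 18·3] + [18·(-4) − 45·(-10)] + [45·(-39) − 35·(-4)] + [35·(-5) − (-22)·(-39)]| = 2400, so the area is 1200.
Summing gcd(|Δx|,|Δy|) over the edges gives the boundary count: gcd(24,8) + gcd(16,13) + gcd(27,6) + gcd(10,35) + gcd(57,34) = 8+1+3+5+1 = 18.
Pick's theorem gives I = A − B/2 + 1 = 1200 − 18/2 + 1 = 1192, so the closed region contains I + B = 1192 + 18 = 1210 lattice points.

1210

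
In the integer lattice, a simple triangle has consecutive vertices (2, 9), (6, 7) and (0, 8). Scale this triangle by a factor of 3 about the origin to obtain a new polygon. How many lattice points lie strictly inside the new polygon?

The shoelace formula gives twice the area as |[2·7 − 6·9] + [6·8 − 0·7] + [0·9 − 2·8]| = 8, so the area is 4.
Along each edge there are gcd(|Δx|,|Δy|)+1 lattice points, so counting each shared vertex once the boundary has gcd(4,2) + gcd(6,1) + gcd(2,1) = 2+1+1 = 4.
Scaling by 3 multiplies the area by 3² = 9 (so the new area is 36) and multiplies the boundary lattice-point count by 3, giving 12.
By Pick's theorem, the interior count of the dilated polygon is 36 − 12/2 + 1 = 31.

31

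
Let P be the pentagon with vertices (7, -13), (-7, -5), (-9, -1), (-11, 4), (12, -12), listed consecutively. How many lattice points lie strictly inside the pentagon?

97

By the shoelace formula, twice the signed area is |(7·(-5) − (-7)·(-13)) + ((-7)·(-1) − (-9)·(-5)) + ((-9)·4 − (-11)·(-1)) + ((-11)·(-12) − 12·4) + (12·(-13) − 7·(-12))| = 199, so the area is 99.5.
Along each edge there are gcd(|Δx|,|Δy|)+1 lattice points, so counting each shared vertex once the boundary has gcd(14,8) + gcd(2,4) + gcd(2,5) + gcd(23,16) + gcd(5,1) = 2+2+1+1+1 = 7.
Pick's theorem gives I = A − B/2 + 1 = 99.5 − 7/2 + 1 = 97.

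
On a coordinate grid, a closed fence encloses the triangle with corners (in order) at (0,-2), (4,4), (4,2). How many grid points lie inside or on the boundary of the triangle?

By the shoelace formula, twice the signed area is |(0·4 − 4·(-2)) + (4·2 − 4·4) + (4·(-2) − 0·2)| = 8, so the area is 4.
The number of boundary lattice points is Σ gcd(|Δx|,|Δy|) = gcd(4,6) + gcd(0,2) + gcd(4,4) = 2+2+4 = 8.
Pick's theorem gives I = A − B/2 + 1 = 4 − 8/2 + 1 = 1, so the closed region contains I + B = 1 + 8 = 9 lattice points.

9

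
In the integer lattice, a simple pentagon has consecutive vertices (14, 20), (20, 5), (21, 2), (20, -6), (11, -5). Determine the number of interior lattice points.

150

By the shoelace formula, twice the signed area is |(14·5 − 20·20) + (20·2 − 21·5) + (21·(-6) − 20·2) + (20·(-5) − 11·(-6)) + (11·20 − 14·(-5))| = 305, so the area is 152.5.
Summing gcd(|Δx|,|Δy|) over the edges gives the boundary count: gcd(6,15) + gcd(1,3) + gcd(1,8) + gcd(9,1) + gcd(3,25) = 3+1+1+1+1 = 7.
Pick's theorem gives I = A − B/2 + 1 = 152.5 − 7/2 + 1 = 150.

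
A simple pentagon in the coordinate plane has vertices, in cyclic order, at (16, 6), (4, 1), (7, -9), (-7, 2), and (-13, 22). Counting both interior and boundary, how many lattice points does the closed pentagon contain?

Using the shoelace formula, 2A = |(16·1 − 4·6) + (4·(-9) − 7·1) + (7·2 − (-7)·(-9)) + ((-7)·22 − (-13)·2) + ((-13)·6 − 16·22)| = 658, so the area is 329.
Summing gcd(|Δx|,|Δy|) over the edges gives the boundary count: gcd(12,5) + gcd(3,10) + gcd(14,11) + gcd(6,20) + gcd(29,16) = 1+1+1+2+1 = 6.
Pick's theorem gives I = A − B/2 + 1 = 329 − 6/2 + 1 = 327, so the closed region contains I + B = 327 + 6 = 333 lattice points.

333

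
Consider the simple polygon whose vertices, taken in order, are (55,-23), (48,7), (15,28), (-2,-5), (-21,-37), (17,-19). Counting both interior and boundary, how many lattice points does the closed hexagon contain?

By the shoelace formula, twice the signed area is |[55·7 − 48·(-23)] + [48·28 − 15·7] + [15·(-5) − (-2)·28] + [(-2)·(-37) − (-21)·(-5)] + [(-21)·(-19) − 17·(-37)] + [17·(-23) − 55·(-19)]| = 4360, so the area is 2180.
Summing gcd(|Δx|,|Δy|) over the edges gives the boundary count: gcd(7,30) + gcd(33,21) + gcd(17,33) + gcd(19,32) + gcd(38,18) + gcd(38,4) = 1+3+1+1+2+2 = 10.
Pick's theorem gives I = A − B/2 + 1 = 2180 − 10/2 + 1 = 2176, so the closed region contains I + B = 2176 + 10 = 2186 lattice points.

2186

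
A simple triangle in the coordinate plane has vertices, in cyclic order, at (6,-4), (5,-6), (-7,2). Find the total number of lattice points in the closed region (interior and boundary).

20

By the shoelace formula, twice the signed area is |(6·(-6) − 5·(-4)) + (5·2 − (-7)·(-6)) + ((-7)·(-4) − 6·2)| = 32, so the area is 16.
Summing gcd(|Δx|,|Δy|) over the edges gives the boundary count: gcd(1,2) + gcd(12,8) + gcd(13,6) = 1+4+1 = 6.
Pick's theorem gives I = A − B/2 + 1 = 16 − 6/2 + 1 = 14, so the closed region contains I + B = 14 + 6 = 20 lattice points.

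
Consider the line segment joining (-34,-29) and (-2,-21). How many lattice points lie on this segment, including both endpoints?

The number of lattice points on a segment between lattice points is gcd(|Δx|,|Δy|) + 1 = gcd(32,8) + 1 = 8 + 1 = 9.

9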